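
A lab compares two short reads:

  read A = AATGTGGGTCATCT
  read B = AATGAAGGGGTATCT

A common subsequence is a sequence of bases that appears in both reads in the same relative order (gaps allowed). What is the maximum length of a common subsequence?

Pick A at read A[1]=read B[1] → A at read A[2]=read B[2] → T at read A[3]=read B[3] → G at read A[4]=read B[7] → G at read A[6]=read B[8] → G at read A[7]=read B[9] → G at read A[8]=read B[10] → T at read A[9]=read B[11] → A at read A[11]=read B[12] → T at read A[12]=read B[13] → C at read A[13]=read B[14] → T at read A[14]=read B[15]; all 12 bases appear in both, in order. Since dp[14][15] = 12, nothing longer is possible.

12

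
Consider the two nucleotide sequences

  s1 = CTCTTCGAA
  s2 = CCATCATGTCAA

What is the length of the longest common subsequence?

8

Let dp[i][j] be the LCS length of the first i bases of s1 and the first j bases of s2. dp[i][j] = dp[i-1][j-1]+1 when the i-th and j-th bases match, else max(dp[i-1][j], dp[i][j-1]).
    ·  C  C  A  T  C  A  T  G  T  C  A  A
 ·  0  0  0  0  0  0  0  0  0  0  0  0  0
 C  0  1  1  1  1  1  1  1  1  1  1  1  1
 T  0  1  1  1  2  2  2  2  2  2  2  2  2
 C  0  1  2  2  2  3  3  3  3  3  3  3  3
 T  0  1  2  2  3  3  3  4  4  4  4  4  4
 T  0  1  2  2  3  3  3  4  4  5  5  5  5
 C  0  1  2  2  3  4  4  4  4  5  6  6  6
 G  0  1  2  2  3  4  4  4  5  5  6  6  6
 A  0  1  2  3  3  4  5  5  5  5  6  7  7
 A  0  1  2  3  3  4  5  5  5  5  6  7  8
dp[9][12] = 8. One LCS (by backtracking along matches): CTCTTCAA.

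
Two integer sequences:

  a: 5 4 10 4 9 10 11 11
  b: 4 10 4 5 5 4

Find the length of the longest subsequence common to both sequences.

3

Taking 4 [2,1], 10 [3,2], 4 [4,6] gives a common subsequence of length 3. dp[8][6] = 3 confirms this is the maximum.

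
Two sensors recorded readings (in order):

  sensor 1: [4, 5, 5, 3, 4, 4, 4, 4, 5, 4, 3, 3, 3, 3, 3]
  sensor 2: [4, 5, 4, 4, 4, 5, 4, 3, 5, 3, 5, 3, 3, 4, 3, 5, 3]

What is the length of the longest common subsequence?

Pick 4 (sensor 1 #1, sensor 2 #1), 5 (sensor 1 #3, sensor 2 #2), 4 (sensor 1 #5, sensor 2 #3), 4 (sensor 1 #6, sensor 2 #4), 4 (sensor 1 #7, sensor 2 #5), 4 (sensor 1 #8, sensor 2 #7), 5 (sensor 1 #9, sensor 2 #9), 3 (sensor 1 #11, sensor 2 #10), 3 (sensor 1 #12, sensor 2 #12), 3 (sensor 1 #13, sensor 2 #13), 3 (sensor 1 #14, sensor 2 #15), 3 (sensor 1 #15, sensor 2 #17); all 12 values appear in both, in order. The LCS DP gives dp[15][17] = 12, so this is optimal.

12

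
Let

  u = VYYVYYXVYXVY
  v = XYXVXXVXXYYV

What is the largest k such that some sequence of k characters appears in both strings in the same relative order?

6

Let dp[i][j] be the LCS length of the first i characters of u and the first j characters of v. dp[i][j] = dp[i-1][j-1]+1 when the i-th and j-th characters match, else max(dp[i-1][j], dp[i][j-1]).
    ·  X  Y  X  V  X  X  V  X  X  Y  Y  V
 ·  0  0  0  0  0  0  0  0  0  0  0  0  0
 V  0  0  0  0  1  1  1  1  1  1  1  1  1
 Y  0  0  1  1  1  1  1  1  1  1  2  2  2
 Y  0  0  1  1  1  1  1  1  1  1  2  3  3
 V  0  0  1  1  2  2  2  2  2  2  2  3  4
 Y  0  0  1  1  2  2  2  2  2  2  3  3  4
 Y  0  0  1  1  2  2  2  2  2  2  3  4  4
 X  0  1  1  2  2  3  3  3  3  3  3  4  4
 V  0  1  1  2  3  3  3  4  4  4  4  4  5
 Y  0  1  2  2  3  3  3  4  4  4  5  5  5
 X  0  1  2  3  3  4  4  4  5  5  5  5  5
 V  0  1  2  3  4  4  4  5  5  5  5  5  6
 Y  0  1  2  3  4  4  4  5  5  5  6  6  6
dp[12][12] = 6. One LCS (by backtracking along matches): YVXVYV.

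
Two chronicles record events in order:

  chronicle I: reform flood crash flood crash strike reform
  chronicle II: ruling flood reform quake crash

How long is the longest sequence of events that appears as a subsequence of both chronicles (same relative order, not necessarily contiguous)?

Match reform at chronicle I[1]=chronicle II[3], crash at chronicle I[5]=chronicle II[5] — 2 events in the same relative order in both, and the DP table's final entry dp[7][5] is also 2, so no common subsequence is longer.

2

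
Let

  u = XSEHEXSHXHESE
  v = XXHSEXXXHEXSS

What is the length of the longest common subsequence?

8

Match X [1,2], S [2,4], E [3,5], H [4,9], E [5,10], X [6,11], S [7,12], S [12,13] — 8 characters in the same relative order in both, and the DP table's final entry dp[13][13] is also 8, so no common subsequence is longer.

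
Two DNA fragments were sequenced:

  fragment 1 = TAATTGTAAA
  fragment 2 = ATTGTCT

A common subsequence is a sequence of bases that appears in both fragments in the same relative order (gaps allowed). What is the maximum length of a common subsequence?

One common subsequence of length 5: A at fragment 1[3]=fragment 2[1], T at fragment 1[4]=fragment 2[2], T at fragment 1[5]=fragment 2[3], G at fragment 1[6]=fragment 2[4], T at fragment 1[7]=fragment 2[7]. dp[10][7] = 5 confirms this is the maximum.

5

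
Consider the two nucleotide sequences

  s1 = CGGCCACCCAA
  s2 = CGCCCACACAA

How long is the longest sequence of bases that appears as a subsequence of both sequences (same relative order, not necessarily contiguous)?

Let dp[i][j] be the LCS length of the first i bases of s1 and the first j bases of s2. dp[i][j] = dp[i-1][j-1]+1 when the i-th and j-th bases match, else max(dp[i-1][j], dp[i][j-1]).
    ·  C  G  C  C  C  A  C  A  C  A  A
 ·  0  0  0  0  0  0  0  0  0  0  0  0
 C  0  1  1  1  1  1  1  1  1  1  1  1
 G  0  1  2  2  2  2  2  2  2  2  2  2
 G  0  1  2  2  2  2  2  2  2  2  2  2
 C  0  1  2  3  3  3  3  3  3  3  3  3
 C  0  1  2  3  4  4  4  4  4  4  4  4
 A  0  1  2  3  4  4  5  5  5  5  5  5
 C  0  1  2  3  4  5  5  6  6  6  6  6
 C  0  1  2  3  4  5  5  6  6  7  7  7
 C  0  1  2  3  4  5  5  6  6  7  7  7
 A  0  1  2  3  4  5  6  6  7  7  8  8
 A  0  1  2  3  4  5  6  6  7  7  8  9
dp[11][11] = 9. One LCS (by backtracking along matches): CGCCACCAA.

9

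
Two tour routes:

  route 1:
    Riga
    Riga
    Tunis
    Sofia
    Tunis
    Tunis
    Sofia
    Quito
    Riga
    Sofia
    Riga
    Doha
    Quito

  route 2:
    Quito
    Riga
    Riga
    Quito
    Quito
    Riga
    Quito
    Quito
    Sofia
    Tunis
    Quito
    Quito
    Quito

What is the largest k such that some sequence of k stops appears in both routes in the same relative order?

6

One common subsequence of length 6: Riga (route 1 #1, route 2 #3) → Riga (route 1 #2, route 2 #6) → Sofia (route 1 #4, route 2 #9) → Tunis (route 1 #5, route 2 #10) → Quito (route 1 #8, route 2 #12) → Quito (route 1 #13, route 2 #13), and the DP table's final entry dp[13][13] is also 6, so no common subsequence is longer.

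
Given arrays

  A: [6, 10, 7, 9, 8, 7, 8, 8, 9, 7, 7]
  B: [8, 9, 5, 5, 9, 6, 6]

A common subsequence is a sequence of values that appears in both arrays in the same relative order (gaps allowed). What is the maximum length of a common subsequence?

2

Pick 9 (A #4, B #2); then 9 (A #9, B #5); all 2 values appear in both, in order, and the DP table's final entry dp[11][7] is also 2, so no common subsequence is longer.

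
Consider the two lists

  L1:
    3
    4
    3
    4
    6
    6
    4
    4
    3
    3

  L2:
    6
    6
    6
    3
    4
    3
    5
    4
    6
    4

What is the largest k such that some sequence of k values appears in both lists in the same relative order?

6

Match 3 at L1[1]=L2[4], then 4 at L1[2]=L2[5], then 3 at L1[3]=L2[6], then 4 at L1[4]=L2[8], then 6 at L1[6]=L2[9], then 4 at L1[8]=L2[10] — 6 values in the same relative order in both. dp[10][10] = 6 confirms this is the maximum.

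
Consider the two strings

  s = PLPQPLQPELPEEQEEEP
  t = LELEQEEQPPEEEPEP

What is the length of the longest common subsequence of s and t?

10

Taking L [2,3]; then Q [4,5]; then Q [7,8]; then P [8,9]; then P [11,10]; then E [12,11]; then E [13,12]; then E [15,13]; then E [17,15]; then P [18,16] gives a common subsequence of length 10, and the DP table's final entry dp[18][16] is also 10, so no common subsequence is longer.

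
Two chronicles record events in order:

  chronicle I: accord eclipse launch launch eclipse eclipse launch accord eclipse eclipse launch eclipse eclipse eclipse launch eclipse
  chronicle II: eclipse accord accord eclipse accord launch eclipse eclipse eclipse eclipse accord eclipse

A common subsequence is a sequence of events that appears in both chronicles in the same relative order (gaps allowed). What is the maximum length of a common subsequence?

8

One common subsequence of length 8: accord at chronicle I[1]=chronicle II[3], eclipse at chronicle I[2]=chronicle II[4], launch at chronicle I[4]=chronicle II[6], eclipse at chronicle I[5]=chronicle II[7], eclipse at chronicle I[6]=chronicle II[8], eclipse at chronicle I[9]=chronicle II[9], eclipse at chronicle I[10]=chronicle II[10], eclipse at chronicle I[16]=chronicle II[12]. Since dp[16][12] = 8, nothing longer is possible.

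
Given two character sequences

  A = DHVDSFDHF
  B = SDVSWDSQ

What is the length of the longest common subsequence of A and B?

Let dp[i][j] be the LCS length of the first i characters of A and the first j characters of B. dp[i][j] = dp[i-1][j-1]+1 when the i-th and j-th characters match, else max(dp[i-1][j], dp[i][j-1]).
    ·  S  D  V  S  W  D  S  Q
 ·  0  0  0  0  0  0  0  0  0
 D  0  0  1  1  1  1  1  1  1
 H  0  0  1  1  1  1  1  1  1
 V  0  0  1  2  2  2  2  2  2
 D  0  0  1  2  2  2  3  3  3
 S  0  1  1  2  3  3  3  4  4
 F  0  1  1  2  3  3  3  4  4
 D  0  1  2  2  3  3  4  4  4
 H  0  1  2  2  3  3  4  4  4
 F  0  1  2  2  3  3  4  4  4
dp[9][8] = 4. One LCS (by backtracking along matches): DVDS.

4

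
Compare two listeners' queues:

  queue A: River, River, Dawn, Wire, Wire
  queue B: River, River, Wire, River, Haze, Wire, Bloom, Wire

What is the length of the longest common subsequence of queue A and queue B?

Match River at queue A[1]=queue B[2], then River at queue A[2]=queue B[4], then Wire at queue A[4]=queue B[6], then Wire at queue A[5]=queue B[8] — 4 songs in the same relative order in both. dp[5][8] = 4 confirms this is the maximum.

4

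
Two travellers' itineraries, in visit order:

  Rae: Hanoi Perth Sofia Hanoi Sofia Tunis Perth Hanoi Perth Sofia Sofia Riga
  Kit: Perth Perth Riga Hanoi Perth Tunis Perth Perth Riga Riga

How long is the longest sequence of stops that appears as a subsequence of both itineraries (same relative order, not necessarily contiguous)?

Match Hanoi at Rae[1]=Kit[4], Perth at Rae[2]=Kit[5], Tunis at Rae[6]=Kit[6], Perth at Rae[7]=Kit[7], Perth at Rae[9]=Kit[8], Riga at Rae[12]=Kit[10] — 6 stops in the same relative order in both. dp[12][10] = 6 confirms this is the maximum.

6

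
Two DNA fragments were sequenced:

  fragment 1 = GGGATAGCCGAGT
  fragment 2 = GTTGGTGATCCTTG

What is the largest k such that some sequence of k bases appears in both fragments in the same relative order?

8

Taking G (fragment 1 #1, fragment 2 #4) → G (fragment 1 #2, fragment 2 #5) → G (fragment 1 #3, fragment 2 #7) → A (fragment 1 #4, fragment 2 #8) → T (fragment 1 #5, fragment 2 #9) → C (fragment 1 #8, fragment 2 #10) → C (fragment 1 #9, fragment 2 #11) → G (fragment 1 #12, fragment 2 #14) gives a common subsequence of length 8, and the DP table's final entry dp[13][14] is also 8, so no common subsequence is longer.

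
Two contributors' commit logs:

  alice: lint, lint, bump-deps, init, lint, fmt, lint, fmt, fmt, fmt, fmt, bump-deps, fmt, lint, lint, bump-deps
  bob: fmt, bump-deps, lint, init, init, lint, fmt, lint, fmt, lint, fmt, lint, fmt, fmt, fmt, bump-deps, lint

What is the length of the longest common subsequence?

11

Taking lint (alice #1, bob #3) → lint (alice #2, bob #6) → lint (alice #5, bob #8) → fmt (alice #6, bob #9) → lint (alice #7, bob #10) → fmt (alice #8, bob #11) → fmt (alice #9, bob #13) → fmt (alice #10, bob #14) → fmt (alice #11, bob #15) → bump-deps (alice #12, bob #16) → lint (alice #15, bob #17) gives a common subsequence of length 11. The LCS DP gives dp[16][17] = 11, so this is optimal.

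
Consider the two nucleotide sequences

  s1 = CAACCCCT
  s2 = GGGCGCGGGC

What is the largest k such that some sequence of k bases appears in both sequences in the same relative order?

3

One common subsequence of length 3: C (s1 #1, s2 #4), C (s1 #4, s2 #6), C (s1 #7, s2 #10). Since dp[8][10] = 3, nothing longer is possible.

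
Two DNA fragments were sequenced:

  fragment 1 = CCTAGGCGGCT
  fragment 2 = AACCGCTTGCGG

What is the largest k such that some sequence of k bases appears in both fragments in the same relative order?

7

One common subsequence of length 7: C [1,4], C [2,6], T [3,8], G [6,9], C [7,10], G [8,11], G [9,12], and the DP table's final entry dp[11][12] is also 7, so no common subsequence is longer.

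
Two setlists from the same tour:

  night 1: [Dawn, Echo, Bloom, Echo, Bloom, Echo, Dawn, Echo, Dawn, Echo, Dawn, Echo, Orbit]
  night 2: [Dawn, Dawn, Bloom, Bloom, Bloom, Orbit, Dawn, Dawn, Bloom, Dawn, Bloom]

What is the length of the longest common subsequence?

Match Dawn at night 1[1]=night 2[2] → Bloom at night 1[3]=night 2[4] → Bloom at night 1[5]=night 2[5] → Dawn at night 1[7]=night 2[7] → Dawn at night 1[9]=night 2[8] → Dawn at night 1[11]=night 2[10] — 6 songs in the same relative order in both. dp[13][11] = 6 confirms this is the maximum.

6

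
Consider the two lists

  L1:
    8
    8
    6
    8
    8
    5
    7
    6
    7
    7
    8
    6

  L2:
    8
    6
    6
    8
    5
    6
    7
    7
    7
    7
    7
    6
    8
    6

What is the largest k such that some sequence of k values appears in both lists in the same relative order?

9

Match 8 at L1[1]=L2[1], 6 at L1[3]=L2[3], 8 at L1[5]=L2[4], 5 at L1[6]=L2[5], 7 at L1[7]=L2[9], 7 at L1[9]=L2[10], 7 at L1[10]=L2[11], 8 at L1[11]=L2[13], 6 at L1[12]=L2[14] — 9 values in the same relative order in both. dp[12][14] = 9 confirms this is the maximum.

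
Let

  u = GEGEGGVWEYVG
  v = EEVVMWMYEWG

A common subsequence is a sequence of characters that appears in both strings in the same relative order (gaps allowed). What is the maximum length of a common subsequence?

Pick E [2,1], E [4,2], V [7,4], W [8,6], E [9,9], G [12,11]; all 6 characters appear in both, in order, and the DP table's final entry dp[12][11] is also 6, so no common subsequence is longer.

6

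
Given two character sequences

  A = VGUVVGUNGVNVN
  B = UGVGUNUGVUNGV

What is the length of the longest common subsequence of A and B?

Match G [2,2]; then V [5,3]; then G [6,4]; then U [7,5]; then N [8,6]; then G [9,8]; then V [10,9]; then N [11,11]; then V [12,13] — 9 characters in the same relative order in both. Since dp[13][13] = 9, nothing longer is possible.

9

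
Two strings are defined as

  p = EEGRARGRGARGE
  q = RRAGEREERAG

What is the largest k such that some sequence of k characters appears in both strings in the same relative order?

6

Let dp[i][j] be the LCS length of the first i characters of p and the first j characters of q. dp[i][j] = dp[i-1][j-1]+1 when the i-th and j-th characters match, else max(dp[i-1][j], dp[i][j-1]).
    ·  R  R  A  G  E  R  E  E  R  A  G
 ·  0  0  0  0  0  0  0  0  0  0  0  0
 E  0  0  0  0  0  1  1  1  1  1  1  1
 E  0  0  0  0  0  1  1  2  2  2  2  2
 G  0  0  0  0  1  1  1  2  2  2  2  3
 R  0  1  1  1  1  1  2  2  2  3  3  3
 A  0  1  1  2  2  2  2  2  2  3  4  4
 R  0  1  2  2  2  2  3  3  3  3  4  4
 G  0  1  2  2  3  3  3  3  3  3  4  5
 R  0  1  2  2  3  3  4  4  4  4  4  5
 G  0  1  2  2  3  3  4  4  4  4  4  5
 A  0  1  2  3  3  3  4  4  4  4  5  5
 R  0  1  2  3  3  3  4  4  4  5  5  5
 G  0  1  2  3  4  4  4  4  4  5  5  6
 E  0  1  2  3  4  5  5  5  5  5  5  6
dp[13][11] = 6. One LCS (by backtracking along matches): RARRAG.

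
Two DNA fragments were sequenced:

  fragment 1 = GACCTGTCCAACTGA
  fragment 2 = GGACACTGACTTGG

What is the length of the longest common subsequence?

10

One common subsequence of length 10: G at fragment 1[1]=fragment 2[2], then A at fragment 1[2]=fragment 2[3], then C at fragment 1[3]=fragment 2[4], then C at fragment 1[4]=fragment 2[6], then T at fragment 1[5]=fragment 2[7], then G at fragment 1[6]=fragment 2[8], then A at fragment 1[11]=fragment 2[9], then C at fragment 1[12]=fragment 2[10], then T at fragment 1[13]=fragment 2[12], then G at fragment 1[14]=fragment 2[14]. The LCS DP gives dp[15][14] = 10, so this is optimal.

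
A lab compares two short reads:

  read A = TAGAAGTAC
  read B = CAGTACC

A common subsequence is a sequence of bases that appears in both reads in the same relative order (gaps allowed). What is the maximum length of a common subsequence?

5

One common subsequence of length 5: A [5,2] → G [6,3] → T [7,4] → A [8,5] → C [9,7]. Since dp[9][7] = 5, nothing longer is possible.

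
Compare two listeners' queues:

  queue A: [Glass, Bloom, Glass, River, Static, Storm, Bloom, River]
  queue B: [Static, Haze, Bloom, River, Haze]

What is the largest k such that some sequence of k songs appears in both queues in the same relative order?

Match Static at queue A[5]=queue B[1]; then Bloom at queue A[7]=queue B[3]; then River at queue A[8]=queue B[4] — 3 songs in the same relative order in both. Since dp[8][5] = 3, nothing longer is possible.

3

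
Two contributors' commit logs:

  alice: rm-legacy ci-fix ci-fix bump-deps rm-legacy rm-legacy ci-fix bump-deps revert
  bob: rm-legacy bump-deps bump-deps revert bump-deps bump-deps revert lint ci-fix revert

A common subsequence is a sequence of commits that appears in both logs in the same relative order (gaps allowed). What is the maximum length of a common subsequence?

4

Pick rm-legacy at alice[1]=bob[1] → bump-deps at alice[4]=bob[6] → ci-fix at alice[7]=bob[9] → revert at alice[9]=bob[10]; all 4 commits appear in both, in order, and the DP table's final entry dp[9][10] is also 4, so no common subsequence is longer.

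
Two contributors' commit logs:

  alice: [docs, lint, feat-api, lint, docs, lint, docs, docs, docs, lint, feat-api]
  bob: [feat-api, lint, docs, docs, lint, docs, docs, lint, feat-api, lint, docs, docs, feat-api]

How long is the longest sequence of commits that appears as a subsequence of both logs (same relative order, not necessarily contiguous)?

8

One common subsequence of length 8: feat-api at alice[3]=bob[1], then lint at alice[4]=bob[2], then docs at alice[5]=bob[4], then lint at alice[6]=bob[5], then docs at alice[7]=bob[7], then docs at alice[8]=bob[11], then docs at alice[9]=bob[12], then feat-api at alice[11]=bob[13]. dp[11][13] = 8 confirms this is the maximum.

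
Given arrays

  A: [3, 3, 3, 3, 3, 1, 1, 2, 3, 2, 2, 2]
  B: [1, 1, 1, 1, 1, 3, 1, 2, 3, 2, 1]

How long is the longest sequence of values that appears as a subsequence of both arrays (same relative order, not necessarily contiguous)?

Let dp[i][j] be the LCS length of the first i values of A and the first j values of B. dp[i][j] = dp[i-1][j-1]+1 when the i-th and j-th values match, else max(dp[i-1][j], dp[i][j-1]).
    ·  1  1  1  1  1  3  1  2  3  2  1
 ·  0  0  0  0  0  0  0  0  0  0  0  0
 3  0  0  0  0  0  0  1  1  1  1  1  1
 3  0  0  0  0  0  0  1  1  1  2  2  2
 3  0  0  0  0  0  0  1  1  1  2  2  2
 3  0  0  0  0  0  0  1  1  1  2  2  2
 3  0  0  0  0  0  0  1  1  1  2  2  2
 1  0  1  1  1  1  1  1  2  2  2  2  3
 1  0  1  2  2  2  2  2  2  2  2  2  3
 2  0  1  2  2  2  2  2  2  3  3  3  3
 3  0  1  2  2  2  2  3  3  3  4  4  4
 2  0  1  2  2  2  2  3  3  4  4  5  5
 2  0  1  2  2  2  2  3  3  4  4  5  5
 2  0  1  2  2  2  2  3  3  4  4  5  5
dp[12][11] = 5. One LCS (by backtracking along matches): 3, 1, 2, 3, 2.

5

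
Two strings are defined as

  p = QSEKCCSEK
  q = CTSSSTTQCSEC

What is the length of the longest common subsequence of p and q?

Let dp[i][j] be the LCS length of the first i characters of p and the first j characters of q. dp[i][j] = dp[i-1][j-1]+1 when the i-th and j-th characters match, else max(dp[i-1][j], dp[i][j-1]).
    ·  C  T  S  S  S  T  T  Q  C  S  E  C
 ·  0  0  0  0  0  0  0  0  0  0  0  0  0
 Q  0  0  0  0  0  0  0  0  1  1  1  1  1
 S  0  0  0  1  1  1  1  1  1  1  2  2  2
 E  0  0  0  1  1  1  1  1  1  1  2  3  3
 K  0  0  0  1  1  1  1  1  1  1  2  3  3
 C  0  1  1  1  1  1  1  1  1  2  2  3  4
 C  0  1  1  1  1  1  1  1  1  2  2  3  4
 S  0  1  1  2  2  2  2  2  2  2  3  3  4
 E  0  1  1  2  2  2  2  2  2  2  3  4  4
 K  0  1  1  2  2  2  2  2  2  2  3  4  4
dp[9][12] = 4. One LCS (by backtracking along matches): QSEC.

4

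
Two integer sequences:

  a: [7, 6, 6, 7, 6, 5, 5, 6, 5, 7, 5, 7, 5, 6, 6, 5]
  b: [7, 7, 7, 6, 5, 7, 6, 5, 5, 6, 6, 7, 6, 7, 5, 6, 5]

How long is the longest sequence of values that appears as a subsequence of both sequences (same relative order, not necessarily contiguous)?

12

Pick 7 [1,3], then 6 [2,4], then 7 [4,6], then 6 [5,7], then 5 [6,8], then 5 [7,9], then 6 [8,11], then 7 [10,12], then 7 [12,14], then 5 [13,15], then 6 [15,16], then 5 [16,17]; all 12 values appear in both, in order. dp[16][17] = 12 confirms this is the maximum.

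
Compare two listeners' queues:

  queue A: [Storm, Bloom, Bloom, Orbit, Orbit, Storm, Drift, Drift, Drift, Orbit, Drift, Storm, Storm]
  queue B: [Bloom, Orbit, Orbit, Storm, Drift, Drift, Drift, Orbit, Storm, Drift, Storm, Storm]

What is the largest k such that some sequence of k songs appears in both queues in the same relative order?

Pick Bloom [3,1] → Orbit [4,2] → Orbit [5,3] → Storm [6,4] → Drift [7,5] → Drift [8,6] → Drift [9,7] → Orbit [10,8] → Drift [11,10] → Storm [12,11] → Storm [13,12]; all 11 songs appear in both, in order. dp[13][12] = 11 confirms this is the maximum.

11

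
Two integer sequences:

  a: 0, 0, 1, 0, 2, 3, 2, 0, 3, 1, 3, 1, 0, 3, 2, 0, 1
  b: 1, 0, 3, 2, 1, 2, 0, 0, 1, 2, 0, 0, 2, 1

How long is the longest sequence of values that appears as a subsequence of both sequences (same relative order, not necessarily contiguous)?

9

Pick 1 at a[3]=b[1], 0 at a[4]=b[2], 2 at a[5]=b[4], 2 at a[7]=b[6], 0 at a[8]=b[8], 1 at a[10]=b[9], 0 at a[13]=b[12], 2 at a[15]=b[13], 1 at a[17]=b[14]; all 9 values appear in both, in order, and the DP table's final entry dp[17][14] is also 9, so no common subsequence is longer.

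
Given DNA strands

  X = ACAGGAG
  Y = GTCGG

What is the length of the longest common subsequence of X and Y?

3

Match C (X #2, Y #3), G (X #5, Y #4), G (X #7, Y #5) — 3 bases in the same relative order in both, and the DP table's final entry dp[7][5] is also 3, so no common subsequence is longer.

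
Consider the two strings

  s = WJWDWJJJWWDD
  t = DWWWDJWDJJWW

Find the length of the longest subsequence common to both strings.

Pick W (s #1, t #4) → J (s #2, t #6) → W (s #3, t #7) → D (s #4, t #8) → J (s #7, t #9) → J (s #8, t #10) → W (s #9, t #11) → W (s #10, t #12); all 8 characters appear in both, in order. The LCS DP gives dp[12][12] = 8, so this is optimal.

8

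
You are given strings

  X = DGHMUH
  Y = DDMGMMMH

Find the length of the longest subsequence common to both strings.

4

Let dp[i][j] be the LCS length of the first i characters of X and the first j characters of Y. dp[i][j] = dp[i-1][j-1]+1 when the i-th and j-th characters match, else max(dp[i-1][j], dp[i][j-1]).
    ·  D  D  M  G  M  M  M  H
 ·  0  0  0  0  0  0  0  0  0
 D  0  1  1  1  1  1  1  1  1
 G  0  1  1  1  2  2  2  2  2
 H  0  1  1  1  2  2  2  2  3
 M  0  1  1  2  2  3  3  3  3
 U  0  1  1  2  2  3  3  3  3
 H  0  1  1  2  2  3  3  3  4
dp[6][8] = 4. One LCS (by backtracking along matches): DGMH.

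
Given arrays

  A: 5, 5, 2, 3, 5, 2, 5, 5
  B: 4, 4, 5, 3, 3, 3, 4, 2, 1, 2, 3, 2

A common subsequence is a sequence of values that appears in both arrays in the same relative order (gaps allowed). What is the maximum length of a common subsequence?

4

Taking 5 (A #1, B #3) → 2 (A #3, B #10) → 3 (A #4, B #11) → 2 (A #6, B #12) gives a common subsequence of length 4. Since dp[8][12] = 4, nothing longer is possible.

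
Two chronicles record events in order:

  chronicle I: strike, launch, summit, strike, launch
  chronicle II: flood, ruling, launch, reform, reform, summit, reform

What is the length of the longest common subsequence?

2

Match launch at chronicle I[2]=chronicle II[3], then summit at chronicle I[3]=chronicle II[6] — 2 events in the same relative order in both. dp[5][7] = 2 confirms this is the maximum.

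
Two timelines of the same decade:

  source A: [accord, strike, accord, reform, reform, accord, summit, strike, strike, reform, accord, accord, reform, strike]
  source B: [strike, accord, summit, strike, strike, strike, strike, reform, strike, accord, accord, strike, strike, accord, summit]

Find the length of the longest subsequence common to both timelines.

9

Match strike at source A[2]=source B[1] → accord at source A[6]=source B[2] → summit at source A[7]=source B[3] → strike at source A[8]=source B[6] → strike at source A[9]=source B[7] → reform at source A[10]=source B[8] → accord at source A[11]=source B[10] → accord at source A[12]=source B[11] → strike at source A[14]=source B[13] — 9 events in the same relative order in both. The LCS DP gives dp[14][15] = 9, so this is optimal.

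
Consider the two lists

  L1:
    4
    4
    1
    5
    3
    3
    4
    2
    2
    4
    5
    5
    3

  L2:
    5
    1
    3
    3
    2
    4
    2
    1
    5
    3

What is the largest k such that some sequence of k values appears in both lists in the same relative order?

7

Taking 1 [3,2], then 3 [5,3], then 3 [6,4], then 4 [7,6], then 2 [8,7], then 5 [12,9], then 3 [13,10] gives a common subsequence of length 7. Since dp[13][10] = 7, nothing longer is possible.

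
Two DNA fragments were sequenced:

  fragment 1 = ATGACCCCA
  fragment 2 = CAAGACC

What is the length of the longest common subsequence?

5

Taking A (fragment 1 #1, fragment 2 #3); then G (fragment 1 #3, fragment 2 #4); then A (fragment 1 #4, fragment 2 #5); then C (fragment 1 #7, fragment 2 #6); then C (fragment 1 #8, fragment 2 #7) gives a common subsequence of length 5. dp[9][7] = 5 confirms this is the maximum.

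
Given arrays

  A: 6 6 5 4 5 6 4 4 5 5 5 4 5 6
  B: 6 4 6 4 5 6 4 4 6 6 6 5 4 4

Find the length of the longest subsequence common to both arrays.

9

Match 6 [1,1], 6 [2,3], 4 [4,4], 5 [5,5], 6 [6,6], 4 [7,7], 4 [8,8], 5 [9,12], 4 [12,14] — 9 values in the same relative order in both. Since dp[14][14] = 9, nothing longer is possible.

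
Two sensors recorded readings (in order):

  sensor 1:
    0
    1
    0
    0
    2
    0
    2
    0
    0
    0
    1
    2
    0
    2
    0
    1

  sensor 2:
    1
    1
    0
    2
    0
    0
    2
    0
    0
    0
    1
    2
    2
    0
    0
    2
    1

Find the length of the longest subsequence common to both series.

Match 1 [2,2], then 0 [3,3], then 0 [4,5], then 0 [6,6], then 2 [7,7], then 0 [8,8], then 0 [9,9], then 0 [10,10], then 1 [11,11], then 2 [12,13], then 0 [13,15], then 2 [14,16], then 1 [16,17] — 13 values in the same relative order in both. dp[16][17] = 13 confirms this is the maximum.

13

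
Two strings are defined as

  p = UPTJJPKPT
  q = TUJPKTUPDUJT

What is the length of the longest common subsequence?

6

Pick U (p #1, q #2), J (p #5, q #3), P (p #6, q #4), K (p #7, q #5), P (p #8, q #8), T (p #9, q #12); all 6 characters appear in both, in order, and the DP table's final entry dp[9][12] is also 6, so no common subsequence is longer.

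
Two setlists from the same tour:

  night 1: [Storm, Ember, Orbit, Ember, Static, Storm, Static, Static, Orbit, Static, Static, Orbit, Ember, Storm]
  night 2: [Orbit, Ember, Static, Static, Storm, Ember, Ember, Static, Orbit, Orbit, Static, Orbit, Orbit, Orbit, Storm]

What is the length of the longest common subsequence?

9

Match Orbit [3,1], then Ember [4,2], then Static [5,4], then Storm [6,5], then Static [7,8], then Static [8,11], then Orbit [9,13], then Orbit [12,14], then Storm [14,15] — 9 songs in the same relative order in both, and the DP table's final entry dp[14][15] is also 9, so no common subsequence is longer.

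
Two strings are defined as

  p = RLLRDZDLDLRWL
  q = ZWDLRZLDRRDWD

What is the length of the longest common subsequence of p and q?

Taking L [3,4]; then R [4,5]; then Z [6,6]; then L [8,7]; then D [9,8]; then R [11,10]; then W [12,12] gives a common subsequence of length 7. The LCS DP gives dp[13][13] = 7, so this is optimal.

7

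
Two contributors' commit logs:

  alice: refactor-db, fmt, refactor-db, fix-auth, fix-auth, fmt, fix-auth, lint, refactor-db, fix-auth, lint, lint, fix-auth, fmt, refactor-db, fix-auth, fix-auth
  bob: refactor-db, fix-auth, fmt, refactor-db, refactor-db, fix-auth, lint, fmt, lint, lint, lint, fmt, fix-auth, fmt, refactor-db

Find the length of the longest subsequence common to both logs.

Match refactor-db at alice[1]=bob[1]; then fmt at alice[2]=bob[3]; then refactor-db at alice[3]=bob[5]; then fix-auth at alice[4]=bob[6]; then fmt at alice[6]=bob[8]; then lint at alice[8]=bob[9]; then lint at alice[11]=bob[10]; then lint at alice[12]=bob[11]; then fix-auth at alice[13]=bob[13]; then fmt at alice[14]=bob[14]; then refactor-db at alice[15]=bob[15] — 11 commits in the same relative order in both. dp[17][15] = 11 confirms this is the maximum.

11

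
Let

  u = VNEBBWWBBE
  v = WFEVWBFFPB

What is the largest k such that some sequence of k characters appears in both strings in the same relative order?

4

Let dp[i][j] be the LCS length of the first i characters of u and the first j characters of v. dp[i][j] = dp[i-1][j-1]+1 when the i-th and j-th characters match, else max(dp[i-1][j], dp[i][j-1]).
    ·  W  F  E  V  W  B  F  F  P  B
 ·  0  0  0  0  0  0  0  0  0  0  0
 V  0  0  0  0  1  1  1  1  1  1  1
 N  0  0  0  0  1  1  1  1  1  1  1
 E  0  0  0  1  1  1  1  1  1  1  1
 B  0  0  0  1  1  1  2  2  2  2  2
 B  0  0  0  1  1  1  2  2  2  2  3
 W  0  1  1  1  1  2  2  2  2  2  3
 W  0  1  1  1  1  2  2  2  2  2  3
 B  0  1  1  1  1  2  3  3  3  3  3
 B  0  1  1  1  1  2  3  3  3  3  4
 E  0  1  1  2  2  2  3  3  3  3  4
dp[10][10] = 4. One LCS (by backtracking along matches): VWBB.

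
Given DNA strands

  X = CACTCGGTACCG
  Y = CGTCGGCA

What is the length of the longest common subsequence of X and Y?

Let dp[i][j] be the LCS length of the first i bases of X and the first j bases of Y. dp[i][j] = dp[i-1][j-1]+1 when the i-th and j-th bases match, else max(dp[i-1][j], dp[i][j-1]).
    ·  C  G  T  C  G  G  C  A
 ·  0  0  0  0  0  0  0  0  0
 C  0  1  1  1  1  1  1  1  1
 A  0  1  1  1  1  1  1  1  2
 C  0  1  1  1  2  2  2  2  2
 T  0  1  1  2  2  2  2  2  2
 C  0  1  1  2  3  3  3  3  3
 G  0  1  2  2  3  4  4  4  4
 G  0  1  2  2  3  4  5  5  5
 T  0  1  2  3  3  4  5  5  5
 A  0  1  2  3  3  4  5  5  6
 C  0  1  2  3  4  4  5  6  6
 C  0  1  2  3  4  4  5  6  6
 G  0  1  2  3  4  5  5  6  6
dp[12][8] = 6. One LCS (by backtracking along matches): CTCGGA.

6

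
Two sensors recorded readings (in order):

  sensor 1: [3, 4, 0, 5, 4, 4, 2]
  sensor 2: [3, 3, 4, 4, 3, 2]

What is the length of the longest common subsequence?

4

Match 3 at sensor 1[1]=sensor 2[2], then 4 at sensor 1[2]=sensor 2[3], then 4 at sensor 1[5]=sensor 2[4], then 2 at sensor 1[7]=sensor 2[6] — 4 values in the same relative order in both, and the DP table's final entry dp[7][6] is also 4, so no common subsequence is longer.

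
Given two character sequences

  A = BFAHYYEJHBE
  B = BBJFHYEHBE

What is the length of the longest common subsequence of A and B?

8

Pick B [1,2]; then F [2,4]; then H [4,5]; then Y [6,6]; then E [7,7]; then H [9,8]; then B [10,9]; then E [11,10]; all 8 characters appear in both, in order. dp[11][10] = 8 confirms this is the maximum.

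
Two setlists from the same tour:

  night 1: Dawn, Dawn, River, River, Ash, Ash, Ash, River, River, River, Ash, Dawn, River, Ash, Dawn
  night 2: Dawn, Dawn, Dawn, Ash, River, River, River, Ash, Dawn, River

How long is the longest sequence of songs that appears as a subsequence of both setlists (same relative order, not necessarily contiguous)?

9

Pick Dawn at night 1[1]=night 2[2] → Dawn at night 1[2]=night 2[3] → Ash at night 1[7]=night 2[4] → River at night 1[8]=night 2[5] → River at night 1[9]=night 2[6] → River at night 1[10]=night 2[7] → Ash at night 1[11]=night 2[8] → Dawn at night 1[12]=night 2[9] → River at night 1[13]=night 2[10]; all 9 songs appear in both, in order. Since dp[15][10] = 9, nothing longer is possible.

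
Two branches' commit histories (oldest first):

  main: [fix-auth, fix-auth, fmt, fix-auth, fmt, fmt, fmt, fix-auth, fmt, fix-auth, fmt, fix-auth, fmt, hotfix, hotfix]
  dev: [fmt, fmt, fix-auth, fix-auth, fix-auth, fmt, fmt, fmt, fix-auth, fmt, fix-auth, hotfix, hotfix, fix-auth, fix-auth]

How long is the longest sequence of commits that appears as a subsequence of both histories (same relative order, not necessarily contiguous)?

11

Match fix-auth at main[1]=dev[3] → fix-auth at main[2]=dev[4] → fix-auth at main[4]=dev[5] → fmt at main[6]=dev[6] → fmt at main[7]=dev[7] → fmt at main[9]=dev[8] → fix-auth at main[10]=dev[9] → fmt at main[11]=dev[10] → fix-auth at main[12]=dev[11] → hotfix at main[14]=dev[12] → hotfix at main[15]=dev[13] — 11 commits in the same relative order in both. Since dp[15][15] = 11, nothing longer is possible.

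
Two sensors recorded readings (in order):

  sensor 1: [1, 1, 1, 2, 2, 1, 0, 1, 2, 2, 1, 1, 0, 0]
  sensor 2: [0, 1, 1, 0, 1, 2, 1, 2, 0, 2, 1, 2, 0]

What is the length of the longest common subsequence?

9

Taking 1 at sensor 1[1]=sensor 2[2]; then 1 at sensor 1[2]=sensor 2[3]; then 1 at sensor 1[3]=sensor 2[5]; then 2 at sensor 1[4]=sensor 2[6]; then 2 at sensor 1[5]=sensor 2[8]; then 0 at sensor 1[7]=sensor 2[9]; then 1 at sensor 1[8]=sensor 2[11]; then 2 at sensor 1[10]=sensor 2[12]; then 0 at sensor 1[14]=sensor 2[13] gives a common subsequence of length 9. dp[14][13] = 9 confirms this is the maximum.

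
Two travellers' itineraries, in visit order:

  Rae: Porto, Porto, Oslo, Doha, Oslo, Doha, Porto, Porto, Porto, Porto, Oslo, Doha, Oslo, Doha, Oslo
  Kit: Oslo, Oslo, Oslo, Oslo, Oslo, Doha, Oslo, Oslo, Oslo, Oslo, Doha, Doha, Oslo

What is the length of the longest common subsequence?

Pick Oslo [3,5], then Doha [4,6], then Oslo [5,9], then Oslo [11,10], then Doha [12,11], then Doha [14,12], then Oslo [15,13]; all 7 stops appear in both, in order. The LCS DP gives dp[15][13] = 7, so this is optimal.

7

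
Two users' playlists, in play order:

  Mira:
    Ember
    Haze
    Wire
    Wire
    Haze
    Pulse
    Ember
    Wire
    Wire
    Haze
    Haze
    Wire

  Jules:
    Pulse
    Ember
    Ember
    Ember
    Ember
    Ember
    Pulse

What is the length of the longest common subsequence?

2

Pick Ember [1,6], Pulse [6,7]; all 2 songs appear in both, in order. dp[12][7] = 2 confirms this is the maximum.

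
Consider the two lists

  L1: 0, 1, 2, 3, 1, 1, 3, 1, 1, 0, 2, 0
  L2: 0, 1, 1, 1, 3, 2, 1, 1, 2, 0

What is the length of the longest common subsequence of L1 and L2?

9

Taking 0 (L1 #1, L2 #1); then 1 (L1 #2, L2 #2); then 1 (L1 #5, L2 #3); then 1 (L1 #6, L2 #4); then 3 (L1 #7, L2 #5); then 1 (L1 #8, L2 #7); then 1 (L1 #9, L2 #8); then 2 (L1 #11, L2 #9); then 0 (L1 #12, L2 #10) gives a common subsequence of length 9. Since dp[12][10] = 9, nothing longer is possible.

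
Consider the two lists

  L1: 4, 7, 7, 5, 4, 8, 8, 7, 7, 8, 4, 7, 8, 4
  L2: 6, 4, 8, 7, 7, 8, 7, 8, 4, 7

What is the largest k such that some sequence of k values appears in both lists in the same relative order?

Let dp[i][j] be the LCS length of the first i values of L1 and the first j values of L2. dp[i][j] = dp[i-1][j-1]+1 when the i-th and j-th values match, else max(dp[i-1][j], dp[i][j-1]).
    ·  6  4  8  7  7  8  7  8  4  7
 ·  0  0  0  0  0  0  0  0  0  0  0
 4  0  0  1  1  1  1  1  1  1  1  1
 7  0  0  1  1  2  2  2  2  2  2  2
 7  0  0  1  1  2  3  3  3  3  3  3
 5  0  0  1  1  2  3  3  3  3  3  3
 4  0  0  1  1  2  3  3  3  3  4  4
 8  0  0  1  2  2  3  4  4  4  4  4
 8  0  0  1  2  2  3  4  4  5  5  5
 7  0  0  1  2  3  3  4  5  5  5  6
 7  0  0  1  2  3  4  4  5  5  5  6
 8  0  0  1  2  3  4  5  5  6  6  6
 4  0  0  1  2  3  4  5  5  6  7  7
 7  0  0  1  2  3  4  5  6  6  7  8
 8  0  0  1  2  3  4  5  6  7  7  8
 4  0  0  1  2  3  4  5  6  7  8  8
dp[14][10] = 8. One LCS (by backtracking along matches): 4, 7, 7, 8, 7, 8, 4, 7.

8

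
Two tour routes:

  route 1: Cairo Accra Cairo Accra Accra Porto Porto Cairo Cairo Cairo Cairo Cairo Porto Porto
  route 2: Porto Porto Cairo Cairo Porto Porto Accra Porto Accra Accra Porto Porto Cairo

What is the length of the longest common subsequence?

7

Pick Cairo [1,4] → Accra [2,7] → Accra [4,9] → Accra [5,10] → Porto [6,11] → Porto [7,12] → Cairo [12,13]; all 7 stops appear in both, in order. dp[14][13] = 7 confirms this is the maximum.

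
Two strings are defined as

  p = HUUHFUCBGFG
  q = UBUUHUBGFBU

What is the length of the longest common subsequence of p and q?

7

Pick U (p #2, q #3), then U (p #3, q #4), then H (p #4, q #5), then U (p #6, q #6), then B (p #8, q #7), then G (p #9, q #8), then F (p #10, q #9); all 7 characters appear in both, in order. The LCS DP gives dp[11][11] = 7, so this is optimal.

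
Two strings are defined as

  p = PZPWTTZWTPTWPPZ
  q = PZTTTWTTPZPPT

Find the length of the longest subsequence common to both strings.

9

One common subsequence of length 9: P at p[1]=q[1]; then Z at p[2]=q[2]; then T at p[5]=q[4]; then T at p[6]=q[5]; then W at p[8]=q[6]; then T at p[9]=q[8]; then P at p[10]=q[9]; then P at p[13]=q[11]; then P at p[14]=q[12]. The LCS DP gives dp[15][13] = 9, so this is optimal.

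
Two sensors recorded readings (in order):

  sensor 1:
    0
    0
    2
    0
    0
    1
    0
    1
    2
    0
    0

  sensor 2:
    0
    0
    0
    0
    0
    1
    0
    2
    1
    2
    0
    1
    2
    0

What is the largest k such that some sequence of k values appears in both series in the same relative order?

One common subsequence of length 10: 0 [1,2]; then 0 [2,3]; then 0 [4,4]; then 0 [5,5]; then 1 [6,6]; then 0 [7,7]; then 1 [8,9]; then 2 [9,10]; then 0 [10,11]; then 0 [11,14], and the DP table's final entry dp[11][14] is also 10, so no common subsequence is longer.

10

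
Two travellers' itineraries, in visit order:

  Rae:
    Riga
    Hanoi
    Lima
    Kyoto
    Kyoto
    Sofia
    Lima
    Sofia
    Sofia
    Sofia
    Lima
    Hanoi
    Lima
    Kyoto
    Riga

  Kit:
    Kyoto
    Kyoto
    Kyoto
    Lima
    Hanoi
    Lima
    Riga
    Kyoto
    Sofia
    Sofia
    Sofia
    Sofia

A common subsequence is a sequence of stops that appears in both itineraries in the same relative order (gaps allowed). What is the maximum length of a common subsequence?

Taking Hanoi [2,5], Lima [3,6], Kyoto [5,8], Sofia [6,9], Sofia [8,10], Sofia [9,11], Sofia [10,12] gives a common subsequence of length 7. The LCS DP gives dp[15][12] = 7, so this is optimal.

7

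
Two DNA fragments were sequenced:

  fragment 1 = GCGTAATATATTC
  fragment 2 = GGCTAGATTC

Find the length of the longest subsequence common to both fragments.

Let dp[i][j] be the LCS length of the first i bases of fragment 1 and the first j bases of fragment 2. dp[i][j] = dp[i-1][j-1]+1 when the i-th and j-th bases match, else max(dp[i-1][j], dp[i][j-1]).
    ·  G  G  C  T  A  G  A  T  T  C
 ·  0  0  0  0  0  0  0  0  0  0  0
 G  0  1  1  1  1  1  1  1  1  1  1
 C  0  1  1  2  2  2  2  2  2  2  2
 G  0  1  2  2  2  2  3  3  3  3  3
 T  0  1  2  2  3  3  3  3  4  4  4
 A  0  1  2  2  3  4  4  4  4  4  4
 A  0  1  2  2  3  4  4  5  5  5  5
 T  0  1  2  2  3  4  4  5  6  6  6
 A  0  1  2  2  3  4  4  5  6  6  6
 T  0  1  2  2  3  4  4  5  6  7  7
 A  0  1  2  2  3  4  4  5  6  7  7
 T  0  1  2  2  3  4  4  5  6  7  7
 T  0  1  2  2  3  4  4  5  6  7  7
 C  0  1  2  3  3  4  4  5  6  7  8
dp[13][10] = 8. One LCS (by backtracking along matches): GCTAATTC.

8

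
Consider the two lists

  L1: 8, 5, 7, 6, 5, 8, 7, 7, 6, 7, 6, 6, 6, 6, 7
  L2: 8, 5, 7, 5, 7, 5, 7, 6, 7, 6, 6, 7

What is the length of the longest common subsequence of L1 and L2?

Taking 8 at L1[1]=L2[1] → 5 at L1[2]=L2[2] → 7 at L1[3]=L2[3] → 5 at L1[5]=L2[4] → 7 at L1[7]=L2[5] → 7 at L1[8]=L2[7] → 6 at L1[9]=L2[8] → 7 at L1[10]=L2[9] → 6 at L1[13]=L2[10] → 6 at L1[14]=L2[11] → 7 at L1[15]=L2[12] gives a common subsequence of length 11. Since dp[15][12] = 11, nothing longer is possible.

11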